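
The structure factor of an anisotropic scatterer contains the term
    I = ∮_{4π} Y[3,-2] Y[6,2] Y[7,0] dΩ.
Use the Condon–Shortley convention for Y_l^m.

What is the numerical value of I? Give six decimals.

-0.160413

Rules hold: Σm=0, L=16 even, 3≤7≤9.
N = 7·13·15 = 1365
Δ = 2!·4!·10!/17! = 1/2042040
Racah Σ t=0..2: t=0:+1/207360 t=1:−1/57600 t=2:+1/207360 = -1/129600
⇒ 3j(3 6 7; 0 0 0)² = 168/12155, sgn +1
Racah Σ t=1..2: t=1:−1/725760 t=2:+1/207360 = 1/290304
⇒ 3j(3 6 7; -2 2 0)² = 125/7293, sgn -1
4πI² = N·(3j₀)²·(3jₘ)² = 147000/454597
I = -1·√(0.323363/4π) = -0.16041333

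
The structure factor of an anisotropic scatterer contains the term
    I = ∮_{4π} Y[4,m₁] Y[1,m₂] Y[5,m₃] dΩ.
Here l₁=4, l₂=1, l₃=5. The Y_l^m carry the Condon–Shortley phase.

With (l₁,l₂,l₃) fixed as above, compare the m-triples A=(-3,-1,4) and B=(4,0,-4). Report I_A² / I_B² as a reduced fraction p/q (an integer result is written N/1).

Same 4,1,5: normalisation and zero-m 3j drop out of the ratio.
A: Δ: 0! 8! 2! / 11! → 1/495; sum: t=0:+1/10080 = 1/10080; 3j²(4 1 5; -3 -1 4) = Δ·Π!·Σ² = 4/55  (sign -1)
B: Δ: 0! 8! 2! / 11! → 1/495; sum: t=0:+1/40320 = 1/40320; 3j²(4 1 5; 4 0 -4) = Δ·Π!·Σ² = 1/55  (sign -1)
I_A²/I_B² = (4/55)/(1/55) = 4/1

4/1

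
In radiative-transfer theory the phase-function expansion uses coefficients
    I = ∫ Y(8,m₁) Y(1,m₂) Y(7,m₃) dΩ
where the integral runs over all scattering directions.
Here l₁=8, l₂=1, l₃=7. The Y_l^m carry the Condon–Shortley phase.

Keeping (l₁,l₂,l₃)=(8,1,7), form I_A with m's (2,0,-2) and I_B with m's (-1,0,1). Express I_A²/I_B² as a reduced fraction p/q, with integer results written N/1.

20/21

Shared (l₁,l₂,l₃)=(8,1,7): N and (l;000)² cancel in I_A²/I_B².
A: Δ = 2!·14!·0!/17! = 1/2040; Racah Σ t=1..1: t=1:−1/43545600 = -1/43545600; ⇒ 3j(8 1 7; 2 0 -2)² = 1/34, sgn +1
B: Δ = 2!·14!·0!/17! = 1/2040; Racah Σ t=1..1: t=1:−1/29030400 = -1/29030400; ⇒ 3j(8 1 7; -1 0 1)² = 21/680, sgn -1
I_A²/I_B² = (1/34)/(21/680) = 20/21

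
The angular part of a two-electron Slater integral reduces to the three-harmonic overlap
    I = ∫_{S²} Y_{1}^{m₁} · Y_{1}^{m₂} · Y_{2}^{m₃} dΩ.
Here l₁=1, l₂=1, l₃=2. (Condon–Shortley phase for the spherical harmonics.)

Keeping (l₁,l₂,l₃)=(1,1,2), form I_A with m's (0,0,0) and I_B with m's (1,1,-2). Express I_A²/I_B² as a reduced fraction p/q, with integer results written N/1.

2/3

Same 1,1,2: normalisation and zero-m 3j drop out of the ratio.
A: Δ: 0! 2! 2! / 5! → 1/30; sum: t=0:+1/1 = 1/1; 3j²(1 1 2; 0 0 0) = Δ·Π!·Σ² = 2/15  (sign +1)
B: Δ: 0! 2! 2! / 5! → 1/30; sum: t=0:+1/4 = 1/4; 3j²(1 1 2; 1 1 -2) = Δ·Π!·Σ² = 1/5  (sign +1)
I_A²/I_B² = (2/15)/(1/5) = 2/3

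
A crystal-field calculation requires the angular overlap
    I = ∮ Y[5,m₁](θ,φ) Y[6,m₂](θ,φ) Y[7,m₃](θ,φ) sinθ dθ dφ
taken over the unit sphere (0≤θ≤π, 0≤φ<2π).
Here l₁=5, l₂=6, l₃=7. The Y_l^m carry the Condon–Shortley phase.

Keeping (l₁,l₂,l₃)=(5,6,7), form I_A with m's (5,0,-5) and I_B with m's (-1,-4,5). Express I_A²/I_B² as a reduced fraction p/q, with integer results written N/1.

2940/1369

Same 5,6,7: normalisation and zero-m 3j drop out of the ratio.
A: Δ: 4! 6! 8! / 19! → 1/174594420; sum: t=0:+1/24883200 = 1/24883200; 3j²(5 6 7; 5 0 -5) = Δ·Π!·Σ² = 70/4199  (sign +1)
B: Δ: 4! 6! 8! / 19! → 1/174594420; sum: t=0:+1/24883200 t=1:−1/3628800 t=2:+1/7741440 = -37/348364800; 3j²(5 6 7; -1 -4 5) = Δ·Π!·Σ² = 1369/176358  (sign -1)
I_A²/I_B² = (70/4199)/(1369/176358) = 2940/1369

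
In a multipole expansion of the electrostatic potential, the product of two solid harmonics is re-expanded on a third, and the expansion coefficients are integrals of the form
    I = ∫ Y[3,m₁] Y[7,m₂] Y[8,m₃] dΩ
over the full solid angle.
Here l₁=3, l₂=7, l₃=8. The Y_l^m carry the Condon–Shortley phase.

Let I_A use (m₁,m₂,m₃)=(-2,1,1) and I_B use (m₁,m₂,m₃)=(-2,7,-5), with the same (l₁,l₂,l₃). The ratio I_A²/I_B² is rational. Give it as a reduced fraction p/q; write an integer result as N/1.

768/169

Same 3,7,8: normalisation and zero-m 3j drop out of the ratio.
A: Δ: 2! 4! 12! / 19! → 1/5290740; sum: t=1:−1/14515200 t=2:+1/6220800 = 1/10886400; 3j²(3 7 8; -2 1 1) = Δ·Π!·Σ² = 128/12597  (sign -1)
B: Δ: 2! 4! 12! / 19! → 1/5290740; sum: t=2:+1/5748019200 = 1/5748019200; 3j²(3 7 8; -2 7 -5) = Δ·Π!·Σ² = 13/5814  (sign -1)
I_A²/I_B² = (128/12597)/(13/5814) = 768/169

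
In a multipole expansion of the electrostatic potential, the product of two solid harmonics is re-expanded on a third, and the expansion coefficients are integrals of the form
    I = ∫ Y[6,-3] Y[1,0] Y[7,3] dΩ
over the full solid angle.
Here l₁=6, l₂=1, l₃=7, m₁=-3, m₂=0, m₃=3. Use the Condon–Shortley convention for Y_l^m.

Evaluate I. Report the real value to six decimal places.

-0.221293

m-sum 0 ✓  L=14 even ✓  5≤7≤7 ✓
Π(2lᵢ+1) = 13×3×15 = 585
triangle coeff Δ(6,1,7) = 1/1365
Σ_t [0,0]: t=0:+1/518400 = 1/518400
(3j)²=7/195 [(6 1 7; 0 0 0)], sign=-1
Σ_t [0,0]: t=0:+1/2177280 = 1/2177280
(3j)²=8/273 [(6 1 7; -3 0 3)], sign=+1
⇒ 4πI² = 8/13
I = (-1)√(8/13/(4π)) = -0.22129336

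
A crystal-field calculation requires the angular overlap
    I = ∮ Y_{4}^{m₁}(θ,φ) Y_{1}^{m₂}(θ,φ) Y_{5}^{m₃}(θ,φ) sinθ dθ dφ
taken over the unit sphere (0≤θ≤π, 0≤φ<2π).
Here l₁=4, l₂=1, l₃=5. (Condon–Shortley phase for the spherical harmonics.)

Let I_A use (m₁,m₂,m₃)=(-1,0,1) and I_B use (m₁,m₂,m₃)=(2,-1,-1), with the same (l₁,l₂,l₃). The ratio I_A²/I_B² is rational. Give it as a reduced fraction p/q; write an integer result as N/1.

4/1

Same 4,1,5: normalisation and zero-m 3j drop out of the ratio.
A: Δ: 0! 8! 2! / 11! → 1/495; sum: t=0:+1/720 = 1/720; 3j²(4 1 5; -1 0 1) = Δ·Π!·Σ² = 8/165  (sign +1)
B: Δ: 0! 8! 2! / 11! → 1/495; sum: t=0:+1/2880 = 1/2880; 3j²(4 1 5; 2 -1 -1) = Δ·Π!·Σ² = 2/165  (sign +1)
I_A²/I_B² = (8/165)/(2/165) = 4/1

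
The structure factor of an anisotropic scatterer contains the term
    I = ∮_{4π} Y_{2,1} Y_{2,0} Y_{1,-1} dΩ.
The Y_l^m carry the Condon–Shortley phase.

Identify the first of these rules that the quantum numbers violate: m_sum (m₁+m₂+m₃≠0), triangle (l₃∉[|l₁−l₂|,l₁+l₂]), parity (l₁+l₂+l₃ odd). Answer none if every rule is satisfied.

azimuthal sum: 1 + 0 − 1 = 0  ✓
0 ≤ 1 ≤ 4 (triangle on l)  ✓
L = 2 + 2 + 1 = 5 (odd)  ✗

parity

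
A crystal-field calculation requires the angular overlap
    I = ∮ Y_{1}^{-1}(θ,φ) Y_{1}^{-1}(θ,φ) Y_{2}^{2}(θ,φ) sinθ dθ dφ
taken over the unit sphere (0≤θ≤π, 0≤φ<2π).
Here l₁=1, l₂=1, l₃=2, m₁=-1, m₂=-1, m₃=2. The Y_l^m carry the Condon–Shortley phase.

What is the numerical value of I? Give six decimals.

0.309019

m-sum 0 ✓  L=4 even ✓  0≤2≤2 ✓
Π(2lᵢ+1) = 3×3×5 = 45
triangle coeff Δ(1,1,2) = 1/30
Σ_t [0,0]: t=0:+1/1 = 1/1
(3j)²=2/15 [(1 1 2; 0 0 0)], sign=+1
Σ_t [0,0]: t=0:+1/4 = 1/4
(3j)²=1/5 [(1 1 2; -1 -1 2)], sign=+1
⇒ 4πI² = 6/5
I = (+1)√(6/5/(4π)) = 0.30901936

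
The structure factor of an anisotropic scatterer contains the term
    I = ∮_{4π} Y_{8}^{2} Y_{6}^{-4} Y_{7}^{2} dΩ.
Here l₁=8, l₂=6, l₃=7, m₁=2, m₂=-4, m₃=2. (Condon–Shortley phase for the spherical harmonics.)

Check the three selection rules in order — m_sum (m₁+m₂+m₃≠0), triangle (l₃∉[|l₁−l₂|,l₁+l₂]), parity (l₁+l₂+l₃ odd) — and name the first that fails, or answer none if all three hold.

parity

azimuthal sum: 2 − 4 + 2 = 0  ✓
2 ≤ 7 ≤ 14 (triangle on l)  ✓
L = 8 + 6 + 7 = 21 (odd)  ✗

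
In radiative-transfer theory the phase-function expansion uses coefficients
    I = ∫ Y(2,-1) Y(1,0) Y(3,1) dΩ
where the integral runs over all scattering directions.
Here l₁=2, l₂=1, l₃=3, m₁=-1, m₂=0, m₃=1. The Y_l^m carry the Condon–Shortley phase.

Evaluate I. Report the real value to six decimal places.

m-sum 0 ✓  L=6 even ✓  1≤3≤3 ✓
Π(2lᵢ+1) = 5×3×7 = 105
triangle coeff Δ(2,1,3) = 1/105
Σ_t [0,0]: t=0:+1/4 = 1/4
(3j)²=3/35 [(2 1 3; 0 0 0)], sign=-1
Σ_t [0,0]: t=0:+1/6 = 1/6
(3j)²=8/105 [(2 1 3; -1 0 1)], sign=+1
⇒ 4πI² = 24/35
I = (-1)√(24/35/(4π)) = -0.23359668

-0.233597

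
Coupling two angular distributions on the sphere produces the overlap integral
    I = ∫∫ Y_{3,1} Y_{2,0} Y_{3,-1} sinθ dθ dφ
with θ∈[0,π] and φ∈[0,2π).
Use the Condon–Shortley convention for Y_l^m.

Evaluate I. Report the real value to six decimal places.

m-sum 0 ✓  L=8 even ✓  1≤3≤5 ✓
Π(2lᵢ+1) = 7×5×7 = 245
triangle coeff Δ(3,2,3) = 1/3780
Σ_t [0,2]: t=0:+1/24 t=1:−1/4 t=2:+1/24 = -1/6
(3j)²=4/105 [(3 2 3; 0 0 0)], sign=+1
Σ_t [0,2]: t=0:+1/16 t=1:−1/6 t=2:+1/96 = -3/32
(3j)²=3/140 [(3 2 3; 1 0 -1)], sign=-1
⇒ 4πI² = 1/5
I = (-1)√(1/5/(4π)) = -0.12615663

-0.126157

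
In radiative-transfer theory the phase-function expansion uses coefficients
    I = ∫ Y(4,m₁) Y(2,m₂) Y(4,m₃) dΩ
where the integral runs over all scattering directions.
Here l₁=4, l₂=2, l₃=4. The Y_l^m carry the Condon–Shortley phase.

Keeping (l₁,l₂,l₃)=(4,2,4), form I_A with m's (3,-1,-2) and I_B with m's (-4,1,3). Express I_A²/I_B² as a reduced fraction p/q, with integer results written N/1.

l's match ⇒ only the (l;m) 3-j factors differ between A and B.
A: triangle coeff Δ(4,2,4) = 1/13860; Σ_t [0,1]: t=0:+1/240 t=1:−1/1440 = 1/288; (3j)²=5/132 [(4 2 4; 3 -1 -2)], sign=+1
B: triangle coeff Δ(4,2,4) = 1/13860; Σ_t [2,2]: t=2:+1/1440 = 1/1440; (3j)²=7/165 [(4 2 4; -4 1 3)], sign=-1
I_A²/I_B² = (5/132)/(7/165) = 25/28

25/28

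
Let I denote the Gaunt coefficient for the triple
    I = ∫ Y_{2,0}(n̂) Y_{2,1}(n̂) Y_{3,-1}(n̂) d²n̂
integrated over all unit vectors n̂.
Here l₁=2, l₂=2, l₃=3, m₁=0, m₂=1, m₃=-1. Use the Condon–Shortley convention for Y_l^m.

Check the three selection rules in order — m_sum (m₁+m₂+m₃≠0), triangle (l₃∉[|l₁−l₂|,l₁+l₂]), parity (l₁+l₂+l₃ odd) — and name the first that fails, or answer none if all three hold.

parity

m₁+m₂+m₃ = 0 + 1 − 1 = 0  ✓
triangle: |2−2|=0 ≤ l₃=3 ≤ 2+2=4  ✓
parity: l₁+l₂+l₃ = 7 is odd  ✗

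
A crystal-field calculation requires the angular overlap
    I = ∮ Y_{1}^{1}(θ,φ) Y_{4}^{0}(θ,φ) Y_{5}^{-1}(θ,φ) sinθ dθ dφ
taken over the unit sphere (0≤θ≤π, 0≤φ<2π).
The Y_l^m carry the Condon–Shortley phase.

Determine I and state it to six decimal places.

-0.190188

Checks pass: Σm=0; 10 even; l₃=5∈[3,5].
(2·1+1)(2·4+1)(2·5+1) = 297
Δ: 0! 2! 8! / 11! → 1/495
sum: t=0:+1/576 = 1/576
3j²(1 4 5; 0 0 0) = Δ·Π!·Σ² = 5/99  (sign -1)
sum: t=0:+1/1152 = 1/1152
3j²(1 4 5; 1 0 -1) = Δ·Π!·Σ² = 1/33  (sign +1)
combine: 4πI² = 297·5/99·1/33 = 5/11
take √, sign -1: I = -0.19018827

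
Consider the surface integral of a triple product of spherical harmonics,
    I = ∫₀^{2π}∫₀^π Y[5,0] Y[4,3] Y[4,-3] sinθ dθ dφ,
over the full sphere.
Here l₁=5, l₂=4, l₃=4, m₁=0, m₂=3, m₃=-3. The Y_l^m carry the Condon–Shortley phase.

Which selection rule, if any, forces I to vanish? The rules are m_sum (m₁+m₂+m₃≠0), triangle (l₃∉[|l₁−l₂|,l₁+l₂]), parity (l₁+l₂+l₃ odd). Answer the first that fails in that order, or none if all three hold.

m₁+m₂+m₃ = 0 + 3 − 3 = 0  ✓
triangle: |5−4|=1 ≤ l₃=4 ≤ 5+4=9  ✓
parity: l₁+l₂+l₃ = 13 is odd  ✗

parity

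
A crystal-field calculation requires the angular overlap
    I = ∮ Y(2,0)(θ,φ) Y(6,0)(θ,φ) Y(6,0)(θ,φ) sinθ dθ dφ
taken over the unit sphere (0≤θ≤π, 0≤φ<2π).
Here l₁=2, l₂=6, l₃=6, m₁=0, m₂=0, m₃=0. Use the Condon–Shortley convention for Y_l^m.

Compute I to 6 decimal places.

Checks pass: Σm=0; 14 even; l₃=6∈[4,8].
(2·2+1)(2·6+1)(2·6+1) = 845
Δ: 2! 2! 10! / 15! → 1/90090
sum: t=0:+1/69120 t=1:−1/14400 t=2:+1/69120 = -7/172800
3j²(2 6 6; 0 0 0) = Δ·Π!·Σ² = 14/715  (sign -1)
(m-triple is (0,0,0) — same symbol as above.)
combine: 4πI² = 845·14/715·14/715 = 196/605
take √, sign +1: I = 0.16056298

0.160563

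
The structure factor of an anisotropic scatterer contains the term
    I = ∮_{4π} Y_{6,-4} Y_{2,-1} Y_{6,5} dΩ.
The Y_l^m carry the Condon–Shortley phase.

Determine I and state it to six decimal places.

Checks pass: Σm=0; 14 even; l₃=6∈[4,8].
(2·6+1)(2·2+1)(2·6+1) = 845
Δ: 2! 10! 2! / 15! → 1/90090
sum: t=0:+1/69120 t=1:−1/14400 t=2:+1/69120 = -7/172800
3j²(6 2 6; 0 0 0) = Δ·Π!·Σ² = 14/715  (sign -1)
sum: t=0:+1/7257600 t=1:−1/725760 = -1/806400
3j²(6 2 6; -4 -1 5) = Δ·Π!·Σ² = 27/910  (sign +1)
combine: 4πI² = 845·14/715·27/910 = 27/55
take √, sign -1: I = -0.19764945

-0.197649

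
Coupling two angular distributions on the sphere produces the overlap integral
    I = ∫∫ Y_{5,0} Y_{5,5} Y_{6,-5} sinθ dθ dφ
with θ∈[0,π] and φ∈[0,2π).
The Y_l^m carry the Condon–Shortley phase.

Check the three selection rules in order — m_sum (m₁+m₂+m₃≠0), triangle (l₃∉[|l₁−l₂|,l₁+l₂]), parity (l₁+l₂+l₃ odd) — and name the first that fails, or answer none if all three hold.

Σmᵢ = 0  ✓
l₃∈[|l₁−l₂|,l₁+l₂]=[0,10], have l₃=6  ✓
Σlᵢ = 16 ⇒ even  ✓

none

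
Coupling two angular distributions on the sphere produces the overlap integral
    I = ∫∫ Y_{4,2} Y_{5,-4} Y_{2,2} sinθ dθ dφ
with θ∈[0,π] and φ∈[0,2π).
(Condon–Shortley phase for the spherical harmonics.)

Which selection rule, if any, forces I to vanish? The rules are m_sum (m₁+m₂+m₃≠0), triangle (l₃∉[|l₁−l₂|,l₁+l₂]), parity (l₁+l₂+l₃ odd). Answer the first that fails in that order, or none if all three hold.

Σmᵢ = 0  ✓
l₃∈[|l₁−l₂|,l₁+l₂]=[1,9], have l₃=2  ✓
Σlᵢ = 11 ⇒ odd  ✗

parity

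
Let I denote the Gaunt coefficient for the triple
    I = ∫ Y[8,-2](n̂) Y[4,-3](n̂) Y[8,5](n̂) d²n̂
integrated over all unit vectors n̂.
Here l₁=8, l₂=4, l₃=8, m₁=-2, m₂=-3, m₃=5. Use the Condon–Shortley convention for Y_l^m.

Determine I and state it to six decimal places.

0.153303

m-sum 0 ✓  L=20 even ✓  4≤8≤12 ✓
Π(2lᵢ+1) = 17×9×17 = 2601
triangle coeff Δ(8,4,8) = 1/185175900
Σ_t [0,4]: t=0:+1/557383680 t=1:−1/21772800 t=2:+1/8294400 t=3:−1/21772800 t=4:+1/557383680 = 1/30965760
(3j)²=36/4199 [(8 4 8; 0 0 0)], sign=+1
Σ_t [0,1]: t=0:+1/1045094400 t=1:−1/313528320 = -1/447897600
(3j)²=77/5814 [(8 4 8; -2 -3 5)], sign=+1
⇒ 4πI² = 1386/4693
I = (+1)√(1386/4693/(4π)) = 0.15330327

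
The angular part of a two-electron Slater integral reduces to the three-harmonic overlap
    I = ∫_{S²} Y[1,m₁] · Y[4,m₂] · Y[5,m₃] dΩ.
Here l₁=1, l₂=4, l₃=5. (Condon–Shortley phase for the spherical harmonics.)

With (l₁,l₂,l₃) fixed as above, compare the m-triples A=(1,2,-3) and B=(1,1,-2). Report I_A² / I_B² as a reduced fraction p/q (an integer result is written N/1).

Same 1,4,5: normalisation and zero-m 3j drop out of the ratio.
A: Δ: 0! 2! 8! / 11! → 1/495; sum: t=0:+1/2880 = 1/2880; 3j²(1 4 5; 1 2 -3) = Δ·Π!·Σ² = 28/495  (sign +1)
B: Δ: 0! 2! 8! / 11! → 1/495; sum: t=0:+1/1440 = 1/1440; 3j²(1 4 5; 1 1 -2) = Δ·Π!·Σ² = 7/165  (sign -1)
I_A²/I_B² = (28/495)/(7/165) = 4/3

4/3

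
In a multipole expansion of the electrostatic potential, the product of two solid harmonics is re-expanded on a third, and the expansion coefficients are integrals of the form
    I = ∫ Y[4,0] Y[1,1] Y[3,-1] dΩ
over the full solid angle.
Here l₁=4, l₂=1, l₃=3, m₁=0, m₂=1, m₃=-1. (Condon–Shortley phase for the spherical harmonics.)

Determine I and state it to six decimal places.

Checks pass: Σm=0; 8 even; l₃=3∈[3,5].
(2·4+1)(2·1+1)(2·3+1) = 189
Δ: 2! 6! 0! / 9! → 1/252
sum: t=1:−1/36 = -1/36
3j²(4 1 3; 0 0 0) = Δ·Π!·Σ² = 4/63  (sign +1)
sum: t=2:+1/96 = 1/96
3j²(4 1 3; 0 1 -1) = Δ·Π!·Σ² = 1/42  (sign +1)
combine: 4πI² = 189·4/63·1/42 = 2/7
take √, sign +1: I = 0.15078601

0.150786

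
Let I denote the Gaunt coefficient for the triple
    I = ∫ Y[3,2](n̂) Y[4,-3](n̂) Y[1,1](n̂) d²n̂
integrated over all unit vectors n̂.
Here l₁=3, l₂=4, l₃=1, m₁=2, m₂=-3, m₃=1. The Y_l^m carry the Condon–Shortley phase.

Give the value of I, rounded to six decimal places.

-0.282095

Rules hold: Σm=0, L=8 even, 1≤1≤7.
N = 7·9·3 = 189
Δ = 6!·0!·2!/9! = 1/252
Racah Σ t=3..3: t=3:−1/36 = -1/36
⇒ 3j(3 4 1; 0 0 0)² = 4/63, sgn +1
Racah Σ t=1..1: t=1:−1/240 = -1/240
⇒ 3j(3 4 1; 2 -3 1)² = 1/12, sgn -1
4πI² = N·(3j₀)²·(3jₘ)² = 1/1
I = -1·√(1/4π) = -0.28209479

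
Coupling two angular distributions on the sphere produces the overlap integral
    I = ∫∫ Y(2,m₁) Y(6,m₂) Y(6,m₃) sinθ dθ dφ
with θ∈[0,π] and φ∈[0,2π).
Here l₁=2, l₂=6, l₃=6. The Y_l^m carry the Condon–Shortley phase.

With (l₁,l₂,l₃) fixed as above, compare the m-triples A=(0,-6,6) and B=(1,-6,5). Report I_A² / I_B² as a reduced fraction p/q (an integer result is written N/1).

l's match ⇒ only the (l;m) 3-j factors differ between A and B.
A: triangle coeff Δ(2,6,6) = 1/90090; Σ_t [0,0]: t=0:+1/14515200 = 1/14515200; (3j)²=22/455 [(2 6 6; 0 -6 6)], sign=+1
B: triangle coeff Δ(2,6,6) = 1/90090; Σ_t [0,0]: t=0:+1/7257600 = 1/7257600; (3j)²=11/455 [(2 6 6; 1 -6 5)], sign=-1
I_A²/I_B² = (22/455)/(11/455) = 2/1

2/1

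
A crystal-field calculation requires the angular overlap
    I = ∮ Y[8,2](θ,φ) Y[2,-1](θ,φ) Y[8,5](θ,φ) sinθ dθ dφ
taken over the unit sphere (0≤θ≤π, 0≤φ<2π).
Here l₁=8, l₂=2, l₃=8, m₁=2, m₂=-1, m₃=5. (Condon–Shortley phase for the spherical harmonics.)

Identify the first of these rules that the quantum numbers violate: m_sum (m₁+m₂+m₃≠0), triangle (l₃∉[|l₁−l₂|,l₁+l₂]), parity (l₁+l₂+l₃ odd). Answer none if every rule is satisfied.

m_sum

Σmᵢ = 6  ✗
l₃∈[|l₁−l₂|,l₁+l₂]=[6,10], have l₃=8
Σlᵢ = 18 ⇒ even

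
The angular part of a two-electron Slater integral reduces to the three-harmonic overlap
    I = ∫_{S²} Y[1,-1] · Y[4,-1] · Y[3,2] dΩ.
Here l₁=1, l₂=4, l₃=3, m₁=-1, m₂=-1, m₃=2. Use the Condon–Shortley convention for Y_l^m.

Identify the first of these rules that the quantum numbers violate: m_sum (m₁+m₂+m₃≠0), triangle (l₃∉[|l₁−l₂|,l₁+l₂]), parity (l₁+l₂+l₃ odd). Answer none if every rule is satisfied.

azimuthal sum: -1 − 1 + 2 = 0  ✓
3 ≤ 3 ≤ 5 (triangle on l)  ✓
L = 1 + 4 + 3 = 8 (even)  ✓

none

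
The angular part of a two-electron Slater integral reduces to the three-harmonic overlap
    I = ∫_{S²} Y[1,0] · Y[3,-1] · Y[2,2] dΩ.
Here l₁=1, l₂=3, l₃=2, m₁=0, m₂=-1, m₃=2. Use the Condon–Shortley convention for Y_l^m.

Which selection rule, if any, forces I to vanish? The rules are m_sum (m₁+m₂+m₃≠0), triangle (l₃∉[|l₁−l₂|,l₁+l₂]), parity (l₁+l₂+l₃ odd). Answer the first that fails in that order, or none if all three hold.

Σmᵢ = 1  ✗
l₃∈[|l₁−l₂|,l₁+l₂]=[2,4], have l₃=2
Σlᵢ = 6 ⇒ even

m_sum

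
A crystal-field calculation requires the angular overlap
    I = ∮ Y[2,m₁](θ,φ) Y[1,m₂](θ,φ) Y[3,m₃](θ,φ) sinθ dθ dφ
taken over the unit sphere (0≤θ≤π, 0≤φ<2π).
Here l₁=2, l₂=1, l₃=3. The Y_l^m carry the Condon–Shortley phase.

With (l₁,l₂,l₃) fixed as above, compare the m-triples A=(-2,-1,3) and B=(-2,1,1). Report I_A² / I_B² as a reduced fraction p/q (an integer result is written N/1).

Shared (l₁,l₂,l₃)=(2,1,3): N and (l;000)² cancel in I_A²/I_B².
A: Δ = 0!·4!·2!/7! = 1/105; Racah Σ t=0..0: t=0:+1/48 = 1/48; ⇒ 3j(2 1 3; -2 -1 3)² = 1/7, sgn +1
B: Δ = 0!·4!·2!/7! = 1/105; Racah Σ t=0..0: t=0:+1/48 = 1/48; ⇒ 3j(2 1 3; -2 1 1)² = 1/105, sgn +1
I_A²/I_B² = (1/7)/(1/105) = 15/1

15/1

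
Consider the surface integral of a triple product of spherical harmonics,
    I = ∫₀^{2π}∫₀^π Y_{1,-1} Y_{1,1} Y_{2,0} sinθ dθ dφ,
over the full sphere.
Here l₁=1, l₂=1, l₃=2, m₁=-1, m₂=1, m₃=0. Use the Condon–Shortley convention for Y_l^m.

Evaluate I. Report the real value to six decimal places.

Rules hold: Σm=0, L=4 even, 0≤2≤2.
N = 3·3·5 = 45
Δ = 0!·2!·2!/5! = 1/30
Racah Σ t=0..0: t=0:+1/1 = 1/1
⇒ 3j(1 1 2; 0 0 0)² = 2/15, sgn +1
Racah Σ t=0..0: t=0:+1/4 = 1/4
⇒ 3j(1 1 2; -1 1 0)² = 1/30, sgn +1
4πI² = N·(3j₀)²·(3jₘ)² = 1/5
I = +1·√(0.2/4π) = 0.12615663

0.126157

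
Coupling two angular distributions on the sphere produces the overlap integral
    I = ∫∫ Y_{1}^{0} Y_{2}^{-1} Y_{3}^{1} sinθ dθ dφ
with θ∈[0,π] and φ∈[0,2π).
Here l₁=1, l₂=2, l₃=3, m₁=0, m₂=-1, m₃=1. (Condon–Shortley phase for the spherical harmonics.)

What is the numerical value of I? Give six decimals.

Rules hold: Σm=0, L=6 even, 1≤3≤3.
N = 3·5·7 = 105
Δ = 0!·2!·4!/7! = 1/105
Racah Σ t=0..0: t=0:+1/4 = 1/4
⇒ 3j(1 2 3; 0 0 0)² = 3/35, sgn -1
Racah Σ t=0..0: t=0:+1/6 = 1/6
⇒ 3j(1 2 3; 0 -1 1)² = 8/105, sgn +1
4πI² = N·(3j₀)²·(3jₘ)² = 24/35
I = -1·√(0.685714/4π) = -0.23359668

-0.233597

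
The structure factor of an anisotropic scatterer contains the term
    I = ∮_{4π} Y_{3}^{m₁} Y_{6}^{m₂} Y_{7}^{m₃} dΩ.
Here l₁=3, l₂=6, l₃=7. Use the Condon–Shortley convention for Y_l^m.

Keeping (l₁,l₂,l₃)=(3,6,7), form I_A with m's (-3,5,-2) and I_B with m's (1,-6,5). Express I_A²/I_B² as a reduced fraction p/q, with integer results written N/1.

Shared (l₁,l₂,l₃)=(3,6,7): N and (l;000)² cancel in I_A²/I_B².
A: Δ = 2!·4!·10!/17! = 1/2042040; Racah Σ t=2..2: t=2:+1/17418240 = 1/17418240; ⇒ 3j(3 6 7; -3 5 -2)² = 25/12376, sgn -1
B: Δ = 2!·4!·10!/17! = 1/2042040; Racah Σ t=0..0: t=0:+1/29030400 = 1/29030400; ⇒ 3j(3 6 7; 1 -6 5)² = 99/7735, sgn +1
I_A²/I_B² = (25/12376)/(99/7735) = 125/792

125/792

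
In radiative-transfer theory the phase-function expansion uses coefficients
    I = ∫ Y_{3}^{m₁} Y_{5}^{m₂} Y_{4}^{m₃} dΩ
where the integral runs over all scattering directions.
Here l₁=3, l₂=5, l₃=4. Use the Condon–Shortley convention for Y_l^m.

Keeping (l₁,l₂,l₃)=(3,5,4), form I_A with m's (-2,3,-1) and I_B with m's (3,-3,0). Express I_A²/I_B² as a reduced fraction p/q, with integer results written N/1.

1/30

Same 3,5,4: normalisation and zero-m 3j drop out of the ratio.
A: Δ: 4! 2! 6! / 13! → 1/180180; sum: t=3:−1/1440 t=4:+1/1152 = 1/5760; 3j²(3 5 4; -2 3 -1) = Δ·Π!·Σ² = 1/858  (sign -1)
B: Δ: 4! 2! 6! / 13! → 1/180180; sum: t=0:+1/2304 = 1/2304; 3j²(3 5 4; 3 -3 0) = Δ·Π!·Σ² = 5/143  (sign +1)
I_A²/I_B² = (1/858)/(5/143) = 1/30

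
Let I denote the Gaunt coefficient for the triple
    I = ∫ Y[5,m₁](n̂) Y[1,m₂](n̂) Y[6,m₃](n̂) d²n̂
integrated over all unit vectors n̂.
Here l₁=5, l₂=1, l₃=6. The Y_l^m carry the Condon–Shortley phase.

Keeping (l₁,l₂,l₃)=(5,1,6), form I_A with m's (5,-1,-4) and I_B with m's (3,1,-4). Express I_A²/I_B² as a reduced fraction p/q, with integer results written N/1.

1/45

l's match ⇒ only the (l;m) 3-j factors differ between A and B.
A: triangle coeff Δ(5,1,6) = 1/858; Σ_t [0,0]: t=0:+1/7257600 = 1/7257600; (3j)²=1/858 [(5 1 6; 5 -1 -4)], sign=+1
B: triangle coeff Δ(5,1,6) = 1/858; Σ_t [0,0]: t=0:+1/161280 = 1/161280; (3j)²=15/286 [(5 1 6; 3 1 -4)], sign=+1
I_A²/I_B² = (1/858)/(15/286) = 1/45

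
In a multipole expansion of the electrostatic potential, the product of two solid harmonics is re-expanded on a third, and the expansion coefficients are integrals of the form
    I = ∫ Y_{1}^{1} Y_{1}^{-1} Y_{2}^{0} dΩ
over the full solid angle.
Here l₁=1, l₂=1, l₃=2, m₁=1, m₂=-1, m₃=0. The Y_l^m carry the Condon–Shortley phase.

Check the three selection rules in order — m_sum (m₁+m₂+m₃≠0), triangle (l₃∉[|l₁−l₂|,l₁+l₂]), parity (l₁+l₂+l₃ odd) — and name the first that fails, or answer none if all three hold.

none

azimuthal sum: 1 − 1 + 0 = 0  ✓
0 ≤ 2 ≤ 2 (triangle on l)  ✓
L = 1 + 1 + 2 = 4 (even)  ✓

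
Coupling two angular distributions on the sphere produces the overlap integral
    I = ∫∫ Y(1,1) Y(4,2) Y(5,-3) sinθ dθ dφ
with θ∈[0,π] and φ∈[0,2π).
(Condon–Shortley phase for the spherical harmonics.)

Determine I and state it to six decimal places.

-0.259847

Rules hold: Σm=0, L=10 even, 3≤5≤5.
N = 3·9·11 = 297
Δ = 0!·2!·8!/11! = 1/495
Racah Σ t=0..0: t=0:+1/576 = 1/576
⇒ 3j(1 4 5; 0 0 0)² = 5/99, sgn -1
Racah Σ t=0..0: t=0:+1/2880 = 1/2880
⇒ 3j(1 4 5; 1 2 -3)² = 28/495, sgn +1
4πI² = N·(3j₀)²·(3jₘ)² = 28/33
I = -1·√(0.848485/4π) = -0.25984664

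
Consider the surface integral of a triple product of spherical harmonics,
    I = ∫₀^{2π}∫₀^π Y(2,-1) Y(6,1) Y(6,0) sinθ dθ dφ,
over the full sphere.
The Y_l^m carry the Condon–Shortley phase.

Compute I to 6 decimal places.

Checks pass: Σm=0; 14 even; l₃=6∈[4,8].
(2·2+1)(2·6+1)(2·6+1) = 845
Δ: 2! 2! 10! / 15! → 1/90090
sum: t=0:+1/69120 t=1:−1/14400 t=2:+1/69120 = -7/172800
3j²(2 6 6; 0 0 0) = Δ·Π!·Σ² = 14/715  (sign -1)
sum: t=1:−1/34560 t=2:+1/28800 = 1/172800
3j²(2 6 6; -1 1 0) = Δ·Π!·Σ² = 1/1430  (sign +1)
combine: 4πI² = 845·14/715·1/1430 = 7/605
take √, sign -1: I = -0.03034355

-0.030344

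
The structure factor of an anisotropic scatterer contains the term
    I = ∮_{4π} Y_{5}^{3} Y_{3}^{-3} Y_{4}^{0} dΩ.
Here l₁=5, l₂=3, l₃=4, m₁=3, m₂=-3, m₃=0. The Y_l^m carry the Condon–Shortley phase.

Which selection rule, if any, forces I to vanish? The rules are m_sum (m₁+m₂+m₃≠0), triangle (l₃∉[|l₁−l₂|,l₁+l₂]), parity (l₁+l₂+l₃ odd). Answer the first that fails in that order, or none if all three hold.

none

azimuthal sum: 3 − 3 + 0 = 0  ✓
2 ≤ 4 ≤ 8 (triangle on l)  ✓
L = 5 + 3 + 4 = 12 (even)  ✓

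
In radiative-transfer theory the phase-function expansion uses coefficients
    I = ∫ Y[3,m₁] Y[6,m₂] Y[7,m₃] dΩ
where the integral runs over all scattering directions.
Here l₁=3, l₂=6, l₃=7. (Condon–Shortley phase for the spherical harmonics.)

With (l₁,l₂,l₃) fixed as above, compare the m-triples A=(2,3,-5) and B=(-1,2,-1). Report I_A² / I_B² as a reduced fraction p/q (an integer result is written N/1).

Same 3,6,7: normalisation and zero-m 3j drop out of the ratio.
A: Δ: 2! 4! 10! / 17! → 1/2042040; sum: t=0:+1/4354560 t=1:−1/1935360 = -1/3483648; 3j²(3 6 7; 2 3 -5) = Δ·Π!·Σ² = 125/12376  (sign -1)
B: Δ: 2! 4! 10! / 17! → 1/2042040; sum: t=0:+1/3870720 t=1:−1/181440 t=2:+1/138240 = 23/11612160; 3j²(3 6 7; -1 2 -1) = Δ·Π!·Σ² = 529/204204  (sign +1)
I_A²/I_B² = (125/12376)/(529/204204) = 4125/1058

4125/1058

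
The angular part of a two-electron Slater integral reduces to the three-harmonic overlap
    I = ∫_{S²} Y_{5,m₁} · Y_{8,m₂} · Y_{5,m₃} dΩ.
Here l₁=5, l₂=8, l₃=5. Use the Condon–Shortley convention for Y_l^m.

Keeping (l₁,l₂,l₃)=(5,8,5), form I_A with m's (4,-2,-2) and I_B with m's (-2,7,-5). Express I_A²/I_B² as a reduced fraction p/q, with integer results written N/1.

Same 5,8,5: normalisation and zero-m 3j drop out of the ratio.
A: Δ: 8! 2! 8! / 19! → 1/37413090; sum: t=0:+1/58060800 t=1:−1/7257600 = -1/8294400; 3j²(5 8 5; 4 -2 -2) = Δ·Π!·Σ² = 1029/92378  (sign +1)
B: Δ: 8! 2! 8! / 19! → 1/37413090; sum: t=7:−1/406425600 = -1/406425600; 3j²(5 8 5; -2 7 -5) = Δ·Π!·Σ² = 15/646  (sign -1)
I_A²/I_B² = (1029/92378)/(15/646) = 343/715

343/715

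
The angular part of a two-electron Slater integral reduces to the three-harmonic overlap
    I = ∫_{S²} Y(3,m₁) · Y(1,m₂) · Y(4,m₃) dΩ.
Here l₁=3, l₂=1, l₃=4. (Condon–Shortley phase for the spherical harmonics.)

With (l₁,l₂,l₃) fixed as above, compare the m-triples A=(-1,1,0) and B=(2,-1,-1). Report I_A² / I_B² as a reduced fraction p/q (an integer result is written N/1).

2/1

Shared (l₁,l₂,l₃)=(3,1,4): N and (l;000)² cancel in I_A²/I_B².
A: Δ = 0!·6!·2!/9! = 1/252; Racah Σ t=0..0: t=0:+1/96 = 1/96; ⇒ 3j(3 1 4; -1 1 0)² = 1/42, sgn +1
B: Δ = 0!·6!·2!/9! = 1/252; Racah Σ t=0..0: t=0:+1/240 = 1/240; ⇒ 3j(3 1 4; 2 -1 -1)² = 1/84, sgn -1
I_A²/I_B² = (1/42)/(1/84) = 2/1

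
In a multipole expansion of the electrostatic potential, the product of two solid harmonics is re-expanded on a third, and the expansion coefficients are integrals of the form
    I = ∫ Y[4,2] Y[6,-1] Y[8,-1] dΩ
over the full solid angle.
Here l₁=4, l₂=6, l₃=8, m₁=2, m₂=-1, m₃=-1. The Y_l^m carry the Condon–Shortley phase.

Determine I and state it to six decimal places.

Rules hold: Σm=0, L=18 even, 2≤8≤10.
N = 9·13·17 = 1989
Δ = 2!·6!·10!/19! = 1/23279256
Racah Σ t=0..2: t=0:+1/1658880 t=1:−1/518400 t=2:+1/1658880 = -1/1382400
⇒ 3j(4 6 8; 0 0 0)² = 504/46189, sgn -1
Racah Σ t=0..2: t=0:+1/1382400 t=1:−1/2073600 t=2:+1/43545600 = 23/87091200
⇒ 3j(4 6 8; 2 -1 -1)² = 2645/554268, sgn -1
4πI² = N·(3j₀)²·(3jₘ)² = 999810/9653501
I = +1·√(0.10357/4π) = 0.09078443

0.090784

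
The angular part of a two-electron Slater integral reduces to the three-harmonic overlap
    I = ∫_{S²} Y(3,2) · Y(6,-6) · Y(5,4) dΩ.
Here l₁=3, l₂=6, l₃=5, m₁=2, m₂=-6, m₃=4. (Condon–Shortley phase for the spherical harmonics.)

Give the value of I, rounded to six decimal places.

Rules hold: Σm=0, L=14 even, 3≤5≤9.
N = 7·13·11 = 1001
Δ = 4!·2!·8!/15! = 1/675675
Racah Σ t=1..3: t=1:−1/8640 t=2:+1/2304 t=3:−1/8640 = 7/34560
⇒ 3j(3 6 5; 0 0 0)² = 7/429, sgn -1
Racah Σ t=0..0: t=0:+1/967680 = 1/967680
⇒ 3j(3 6 5; 2 -6 4)² = 3/91, sgn -1
4πI² = N·(3j₀)²·(3jₘ)² = 7/13
I = +1·√(0.538462/4π) = 0.20700098

0.207001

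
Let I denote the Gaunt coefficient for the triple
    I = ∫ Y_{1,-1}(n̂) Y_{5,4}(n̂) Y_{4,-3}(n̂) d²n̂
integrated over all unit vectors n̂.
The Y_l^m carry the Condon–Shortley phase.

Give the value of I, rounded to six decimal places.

0.294638

Rules hold: Σm=0, L=10 even, 4≤4≤6.
N = 3·11·9 = 297
Δ = 2!·0!·8!/11! = 1/495
Racah Σ t=1..1: t=1:−1/576 = -1/576
⇒ 3j(1 5 4; 0 0 0)² = 5/99, sgn -1
Racah Σ t=2..2: t=2:+1/10080 = 1/10080
⇒ 3j(1 5 4; -1 4 -3)² = 4/55, sgn -1
4πI² = N·(3j₀)²·(3jₘ)² = 12/11
I = +1·√(1.09091/4π) = 0.29463840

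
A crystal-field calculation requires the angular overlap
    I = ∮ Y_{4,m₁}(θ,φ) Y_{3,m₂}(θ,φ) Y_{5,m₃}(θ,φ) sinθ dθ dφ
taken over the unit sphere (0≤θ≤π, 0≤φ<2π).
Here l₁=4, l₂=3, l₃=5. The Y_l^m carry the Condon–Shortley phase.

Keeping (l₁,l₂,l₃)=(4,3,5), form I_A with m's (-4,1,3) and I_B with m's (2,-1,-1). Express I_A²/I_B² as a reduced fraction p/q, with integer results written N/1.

4704/1849

l's match ⇒ only the (l;m) 3-j factors differ between A and B.
A: triangle coeff Δ(4,3,5) = 1/180180; Σ_t [2,2]: t=2:+1/5760 = 1/5760; (3j)²=56/2145 [(4 3 5; -4 1 3)], sign=+1
B: triangle coeff Δ(4,3,5) = 1/180180; Σ_t [0,2]: t=0:+1/384 t=1:−1/720 t=2:+1/34560 = 43/34560; (3j)²=1849/180180 [(4 3 5; 2 -1 -1)], sign=+1
I_A²/I_B² = (56/2145)/(1849/180180) = 4704/1849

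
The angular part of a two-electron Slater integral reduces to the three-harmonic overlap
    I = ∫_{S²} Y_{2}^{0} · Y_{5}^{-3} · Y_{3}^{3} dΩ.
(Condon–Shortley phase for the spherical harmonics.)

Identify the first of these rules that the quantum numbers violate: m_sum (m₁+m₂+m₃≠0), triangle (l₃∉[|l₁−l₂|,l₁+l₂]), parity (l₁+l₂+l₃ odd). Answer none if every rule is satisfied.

none

Σmᵢ = 0  ✓
l₃∈[|l₁−l₂|,l₁+l₂]=[3,7], have l₃=3  ✓
Σlᵢ = 10 ⇒ even  ✓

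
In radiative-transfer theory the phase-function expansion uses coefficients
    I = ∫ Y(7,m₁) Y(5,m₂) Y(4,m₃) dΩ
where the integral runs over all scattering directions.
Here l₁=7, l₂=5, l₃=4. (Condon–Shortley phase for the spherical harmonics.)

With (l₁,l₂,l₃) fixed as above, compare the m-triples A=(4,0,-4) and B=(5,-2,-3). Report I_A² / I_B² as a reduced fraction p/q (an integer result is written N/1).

Shared (l₁,l₂,l₃)=(7,5,4): N and (l;000)² cancel in I_A²/I_B².
A: Δ = 8!·6!·2!/17! = 1/6126120; Racah Σ t=3..3: t=3:−1/1036800 = -1/1036800; ⇒ 3j(7 5 4; 4 0 -4)² = 14/663, sgn -1
B: Δ = 8!·6!·2!/17! = 1/6126120; Racah Σ t=1..2: t=1:−1/1209600 t=2:+1/1036800 = 1/7257600; ⇒ 3j(7 5 4; 5 -2 -3)² = 1/2210, sgn -1
I_A²/I_B² = (14/663)/(1/2210) = 140/3

140/3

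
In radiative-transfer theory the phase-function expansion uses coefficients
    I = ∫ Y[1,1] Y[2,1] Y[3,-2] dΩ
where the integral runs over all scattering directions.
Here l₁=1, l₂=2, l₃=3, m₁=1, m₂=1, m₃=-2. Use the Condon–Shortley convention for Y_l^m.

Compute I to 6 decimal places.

0.261169

m-sum 0 ✓  L=6 even ✓  1≤3≤3 ✓
Π(2lᵢ+1) = 3×5×7 = 105
triangle coeff Δ(1,2,3) = 1/105
Σ_t [0,0]: t=0:+1/4 = 1/4
(3j)²=3/35 [(1 2 3; 0 0 0)], sign=-1
Σ_t [0,0]: t=0:+1/12 = 1/12
(3j)²=2/21 [(1 2 3; 1 1 -2)], sign=-1
⇒ 4πI² = 6/7
I = (+1)√(6/7/(4π)) = 0.26116903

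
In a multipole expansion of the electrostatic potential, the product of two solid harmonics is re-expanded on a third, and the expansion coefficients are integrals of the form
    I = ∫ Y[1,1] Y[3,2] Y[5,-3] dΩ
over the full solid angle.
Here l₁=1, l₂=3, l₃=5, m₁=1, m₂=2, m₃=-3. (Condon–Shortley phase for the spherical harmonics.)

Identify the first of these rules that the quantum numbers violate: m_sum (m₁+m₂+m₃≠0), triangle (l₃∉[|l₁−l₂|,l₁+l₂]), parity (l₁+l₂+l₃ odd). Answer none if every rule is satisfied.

azimuthal sum: 1 + 2 − 3 = 0  ✓
2 ≤ 5 ≤ 4 (triangle on l)  ✗
L = 1 + 3 + 5 = 9 (odd)

triangle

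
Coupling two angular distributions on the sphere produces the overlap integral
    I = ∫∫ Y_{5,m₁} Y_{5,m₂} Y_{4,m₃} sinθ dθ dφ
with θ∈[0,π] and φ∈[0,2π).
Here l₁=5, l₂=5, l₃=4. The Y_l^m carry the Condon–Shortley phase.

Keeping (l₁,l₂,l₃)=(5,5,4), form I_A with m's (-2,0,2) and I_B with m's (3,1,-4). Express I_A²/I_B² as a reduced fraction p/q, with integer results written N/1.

Same 5,5,4: normalisation and zero-m 3j drop out of the ratio.
A: Δ: 6! 4! 4! / 15! → 1/3153150; sum: t=3:−1/3456 t=4:+1/1728 t=5:−1/11520 = 7/34560; 3j²(5 5 4; -2 0 2) = Δ·Π!·Σ² = 7/858  (sign +1)
B: Δ: 6! 4! 4! / 15! → 1/3153150; sum: t=2:+1/27648 = 1/27648; 3j²(5 5 4; 3 1 -4) = Δ·Π!·Σ² = 10/429  (sign +1)
I_A²/I_B² = (7/858)/(10/429) = 7/20

7/20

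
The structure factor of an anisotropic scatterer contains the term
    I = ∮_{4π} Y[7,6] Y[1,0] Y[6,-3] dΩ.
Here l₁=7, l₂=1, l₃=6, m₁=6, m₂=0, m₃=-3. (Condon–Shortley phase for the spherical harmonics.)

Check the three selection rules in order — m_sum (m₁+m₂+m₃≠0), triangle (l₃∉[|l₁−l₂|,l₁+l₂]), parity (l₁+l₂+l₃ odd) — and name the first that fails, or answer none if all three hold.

m_sum

Σmᵢ = 3  ✗
l₃∈[|l₁−l₂|,l₁+l₂]=[6,8], have l₃=6
Σlᵢ = 14 ⇒ even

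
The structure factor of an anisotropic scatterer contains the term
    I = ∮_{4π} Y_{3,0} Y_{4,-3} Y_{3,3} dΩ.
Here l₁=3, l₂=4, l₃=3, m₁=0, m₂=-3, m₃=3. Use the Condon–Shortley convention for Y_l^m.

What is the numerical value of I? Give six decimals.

m-sum 0 ✓  L=10 even ✓  1≤3≤7 ✓
Π(2lᵢ+1) = 7×9×7 = 441
triangle coeff Δ(3,4,3) = 1/34650
Σ_t [1,3]: t=1:−1/72 t=2:+1/16 t=3:−1/72 = 5/144
(3j)²=2/77 [(3 4 3; 0 0 0)], sign=-1
Σ_t [1,1]: t=1:−1/288 = -1/288
(3j)²=1/22 [(3 4 3; 0 -3 3)], sign=-1
⇒ 4πI² = 63/121
I = (+1)√(63/121/(4π)) = 0.20355073

0.203551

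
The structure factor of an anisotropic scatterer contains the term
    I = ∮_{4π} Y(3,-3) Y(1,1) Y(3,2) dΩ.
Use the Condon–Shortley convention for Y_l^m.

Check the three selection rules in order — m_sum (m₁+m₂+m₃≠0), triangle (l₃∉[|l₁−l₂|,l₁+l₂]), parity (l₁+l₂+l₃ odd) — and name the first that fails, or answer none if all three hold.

parity

Σmᵢ = 0  ✓
l₃∈[|l₁−l₂|,l₁+l₂]=[2,4], have l₃=3  ✓
Σlᵢ = 7 ⇒ odd  ✗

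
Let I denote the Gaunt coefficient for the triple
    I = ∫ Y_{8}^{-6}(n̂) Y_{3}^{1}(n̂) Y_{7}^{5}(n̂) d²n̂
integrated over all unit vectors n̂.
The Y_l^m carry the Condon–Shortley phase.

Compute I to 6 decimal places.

0.053058

Rules hold: Σm=0, L=18 even, 5≤7≤11.
N = 17·7·15 = 1785
Δ = 4!·12!·2!/19! = 1/5290740
Racah Σ t=1..3: t=1:−1/7257600 t=2:+1/2073600 t=3:−1/7257600 = 1/4838400
⇒ 3j(8 3 7; 0 0 0)² = 252/20995, sgn -1
Racah Σ t=2..4: t=2:+1/3832012800 t=3:−1/239500800 t=4:+1/348364800 = -1/958003200
⇒ 3j(8 3 7; -6 1 5)² = 8/4845, sgn -1
4πI² = N·(3j₀)²·(3jₘ)² = 14112/398905
I = +1·√(0.0353768/4π) = 0.05305846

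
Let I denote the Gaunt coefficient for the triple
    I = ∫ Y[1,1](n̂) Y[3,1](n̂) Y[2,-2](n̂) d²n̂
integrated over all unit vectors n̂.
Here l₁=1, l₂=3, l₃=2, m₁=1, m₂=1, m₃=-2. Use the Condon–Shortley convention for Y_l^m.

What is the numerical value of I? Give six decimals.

-0.082589

m-sum 0 ✓  L=6 even ✓  2≤2≤4 ✓
Π(2lᵢ+1) = 3×7×5 = 105
triangle coeff Δ(1,3,2) = 1/105
Σ_t [1,1]: t=1:−1/4 = -1/4
(3j)²=3/35 [(1 3 2; 0 0 0)], sign=-1
Σ_t [0,0]: t=0:+1/48 = 1/48
(3j)²=1/105 [(1 3 2; 1 1 -2)], sign=+1
⇒ 4πI² = 3/35
I = (-1)√(3/35/(4π)) = -0.08258890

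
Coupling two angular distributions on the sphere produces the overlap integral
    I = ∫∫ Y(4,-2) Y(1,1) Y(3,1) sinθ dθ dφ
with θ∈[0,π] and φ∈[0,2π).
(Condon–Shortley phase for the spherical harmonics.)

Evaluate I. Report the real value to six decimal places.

0.238414

Checks pass: Σm=0; 8 even; l₃=3∈[3,5].
(2·4+1)(2·1+1)(2·3+1) = 189
Δ: 2! 6! 0! / 9! → 1/252
sum: t=1:−1/36 = -1/36
3j²(4 1 3; 0 0 0) = Δ·Π!·Σ² = 4/63  (sign +1)
sum: t=2:+1/96 = 1/96
3j²(4 1 3; -2 1 1) = Δ·Π!·Σ² = 5/84  (sign +1)
combine: 4πI² = 189·4/63·5/84 = 5/7
take √, sign +1: I = 0.23841361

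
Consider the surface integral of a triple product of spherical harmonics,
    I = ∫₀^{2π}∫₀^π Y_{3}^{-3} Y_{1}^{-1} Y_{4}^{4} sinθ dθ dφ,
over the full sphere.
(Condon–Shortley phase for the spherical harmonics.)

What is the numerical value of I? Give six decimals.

Rules hold: Σm=0, L=8 even, 2≤4≤4.
N = 7·3·9 = 189
Δ = 0!·6!·2!/9! = 1/252
Racah Σ t=0..0: t=0:+1/36 = 1/36
⇒ 3j(3 1 4; 0 0 0)² = 4/63, sgn +1
Racah Σ t=0..0: t=0:+1/1440 = 1/1440
⇒ 3j(3 1 4; -3 -1 4)² = 1/9, sgn +1
4πI² = N·(3j₀)²·(3jₘ)² = 4/3
I = +1·√(1.33333/4π) = 0.32573501

0.325735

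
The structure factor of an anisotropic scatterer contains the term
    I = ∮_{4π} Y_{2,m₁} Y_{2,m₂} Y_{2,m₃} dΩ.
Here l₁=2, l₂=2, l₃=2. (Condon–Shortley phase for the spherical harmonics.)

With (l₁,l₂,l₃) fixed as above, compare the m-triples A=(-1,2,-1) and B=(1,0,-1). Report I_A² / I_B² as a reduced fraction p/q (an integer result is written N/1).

l's match ⇒ only the (l;m) 3-j factors differ between A and B.
A: triangle coeff Δ(2,2,2) = 1/630; Σ_t [2,2]: t=2:+1/4 = 1/4; (3j)²=3/35 [(2 2 2; -1 2 -1)], sign=-1
B: triangle coeff Δ(2,2,2) = 1/630; Σ_t [0,1]: t=0:+1/4 t=1:−1/2 = -1/4; (3j)²=1/70 [(2 2 2; 1 0 -1)], sign=+1
I_A²/I_B² = (3/35)/(1/70) = 6/1

6/1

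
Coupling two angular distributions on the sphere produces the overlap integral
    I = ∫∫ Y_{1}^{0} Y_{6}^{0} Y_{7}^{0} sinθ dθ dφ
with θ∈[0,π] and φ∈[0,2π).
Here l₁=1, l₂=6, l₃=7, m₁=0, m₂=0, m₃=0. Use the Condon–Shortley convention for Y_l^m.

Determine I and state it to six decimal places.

0.244927

Rules hold: Σm=0, L=14 even, 5≤7≤7.
N = 3·13·15 = 585
Δ = 0!·2!·12!/15! = 1/1365
Racah Σ t=0..0: t=0:+1/518400 = 1/518400
⇒ 3j(1 6 7; 0 0 0)² = 7/195, sgn -1
(m-triple is (0,0,0) — same symbol as above.)
4πI² = N·(3j₀)²·(3jₘ)² = 49/65
I = +1·√(0.753846/4π) = 0.24492687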